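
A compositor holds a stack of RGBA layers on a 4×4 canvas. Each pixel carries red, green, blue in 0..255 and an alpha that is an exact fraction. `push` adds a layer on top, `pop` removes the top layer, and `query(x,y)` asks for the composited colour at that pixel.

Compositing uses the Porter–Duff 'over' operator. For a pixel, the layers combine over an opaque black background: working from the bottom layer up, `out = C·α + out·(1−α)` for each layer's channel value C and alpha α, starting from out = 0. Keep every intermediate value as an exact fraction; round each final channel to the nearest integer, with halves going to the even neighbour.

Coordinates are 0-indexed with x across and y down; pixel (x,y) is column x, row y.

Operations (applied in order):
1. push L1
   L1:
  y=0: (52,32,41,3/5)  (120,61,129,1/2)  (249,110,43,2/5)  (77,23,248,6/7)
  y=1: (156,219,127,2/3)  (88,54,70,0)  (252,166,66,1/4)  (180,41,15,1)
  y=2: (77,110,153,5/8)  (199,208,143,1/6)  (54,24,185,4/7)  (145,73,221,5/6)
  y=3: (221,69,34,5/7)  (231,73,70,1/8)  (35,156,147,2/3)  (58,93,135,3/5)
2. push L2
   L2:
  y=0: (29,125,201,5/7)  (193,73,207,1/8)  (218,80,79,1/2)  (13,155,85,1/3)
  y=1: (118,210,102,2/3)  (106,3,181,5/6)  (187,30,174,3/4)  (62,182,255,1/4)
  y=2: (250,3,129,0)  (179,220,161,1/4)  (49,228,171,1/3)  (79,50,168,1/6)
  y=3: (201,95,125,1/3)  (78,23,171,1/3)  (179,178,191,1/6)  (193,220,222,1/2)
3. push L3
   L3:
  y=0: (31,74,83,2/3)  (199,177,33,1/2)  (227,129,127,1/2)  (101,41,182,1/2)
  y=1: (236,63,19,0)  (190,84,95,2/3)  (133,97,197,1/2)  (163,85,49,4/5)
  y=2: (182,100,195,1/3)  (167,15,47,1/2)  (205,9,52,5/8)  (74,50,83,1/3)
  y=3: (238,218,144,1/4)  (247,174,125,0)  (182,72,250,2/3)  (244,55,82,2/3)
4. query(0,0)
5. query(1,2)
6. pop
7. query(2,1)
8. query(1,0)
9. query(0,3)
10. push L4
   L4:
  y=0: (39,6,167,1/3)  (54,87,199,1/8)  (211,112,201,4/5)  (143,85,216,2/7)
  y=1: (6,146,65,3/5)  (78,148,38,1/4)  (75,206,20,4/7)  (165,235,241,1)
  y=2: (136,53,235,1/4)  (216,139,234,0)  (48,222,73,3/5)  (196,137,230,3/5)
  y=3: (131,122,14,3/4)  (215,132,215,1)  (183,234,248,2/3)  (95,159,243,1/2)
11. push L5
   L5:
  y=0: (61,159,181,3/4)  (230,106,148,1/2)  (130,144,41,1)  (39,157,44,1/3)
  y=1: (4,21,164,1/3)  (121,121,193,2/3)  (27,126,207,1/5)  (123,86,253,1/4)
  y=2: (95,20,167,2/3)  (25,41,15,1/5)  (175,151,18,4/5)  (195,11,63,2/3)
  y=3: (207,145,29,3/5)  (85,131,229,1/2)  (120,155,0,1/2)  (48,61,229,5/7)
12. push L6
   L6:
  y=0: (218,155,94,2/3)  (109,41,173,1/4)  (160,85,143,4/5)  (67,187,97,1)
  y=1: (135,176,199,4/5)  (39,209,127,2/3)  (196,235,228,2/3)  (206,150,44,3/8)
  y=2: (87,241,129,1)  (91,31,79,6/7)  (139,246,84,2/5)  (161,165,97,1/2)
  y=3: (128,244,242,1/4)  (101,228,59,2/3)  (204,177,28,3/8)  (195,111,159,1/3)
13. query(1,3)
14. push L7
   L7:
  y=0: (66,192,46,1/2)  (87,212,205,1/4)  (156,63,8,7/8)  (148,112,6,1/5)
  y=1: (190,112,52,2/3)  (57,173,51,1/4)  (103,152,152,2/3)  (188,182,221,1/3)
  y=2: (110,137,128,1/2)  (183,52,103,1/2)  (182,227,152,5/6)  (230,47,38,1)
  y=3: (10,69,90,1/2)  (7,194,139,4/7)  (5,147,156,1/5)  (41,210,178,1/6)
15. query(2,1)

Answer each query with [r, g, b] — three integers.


(0,0) stack=L1,L2,L3; from [0,0,0]:
+L1 (α=3/5) → [156/5, 96/5, 123/5]
+L2 (α=5/7) → [1037/35, 3317/35, 753/5]
+L3 (α=2/3) → [1069/35, 8497/105, 1583/15]
rounded: [31, 81, 106]

(1,2) stack=L1,L2,L3; from [0,0,0]:
+L1 (α=1/6) → [199/6, 104/3, 143/6]
+L2 (α=1/4) → [557/8, 81, 465/8]
+L3 (α=1/2) → [1893/16, 48, 841/16]
rounded: [118, 48, 53]

query (2,1) [L1,L2] — begin 0,0,0
L1 α=1/4: [63, 83/2, 33/2]
L2 α=3/4: [156, 263/8, 1077/8]
rounded: [156, 33, 135]

query (1,0) [L1,L2] — begin 0,0,0
after L1 α=1/2: [60, 61/2, 129/2]
after L2 α=1/8: [613/8, 573/16, 1317/16]
→ [77, 36, 82]

(0,3) stack=L1,L2; from [0,0,0]:
after L1 α=5/7: [1105/7, 345/7, 170/7]
after L2 α=1/3: [3617/21, 1355/21, 405/7]
→ [172, 65, 58]

query (1,3) [L1,L2,L4,L5,L6] — begin 0,0,0
+L1 (α=1/8) → [231/8, 73/8, 35/4]
+L2 (α=1/3) → [181/4, 55/4, 377/6]
+L4 (α=1) → [215, 132, 215]
+L5 (α=1/2) → [150, 263/2, 222]
+L6 (α=2/3) → [352/3, 1175/6, 340/3]
rounded: [117, 196, 113]

at x=2,y=1 over L1,L2,L4,L5,L6,L7:
+L1 (α=1/4) → [63, 83/2, 33/2]
+L2 (α=3/4) → [156, 263/8, 1077/8]
+L4 (α=4/7) → [768/7, 7381/56, 553/8]
+L5 (α=1/5) → [3261/35, 1829/14, 967/10]
+L6 (α=2/3) → [16981/105, 2803/14, 5527/30]
+L7 (α=2/3) → [38611/315, 2353/14, 14647/90]
= [123, 168, 163]


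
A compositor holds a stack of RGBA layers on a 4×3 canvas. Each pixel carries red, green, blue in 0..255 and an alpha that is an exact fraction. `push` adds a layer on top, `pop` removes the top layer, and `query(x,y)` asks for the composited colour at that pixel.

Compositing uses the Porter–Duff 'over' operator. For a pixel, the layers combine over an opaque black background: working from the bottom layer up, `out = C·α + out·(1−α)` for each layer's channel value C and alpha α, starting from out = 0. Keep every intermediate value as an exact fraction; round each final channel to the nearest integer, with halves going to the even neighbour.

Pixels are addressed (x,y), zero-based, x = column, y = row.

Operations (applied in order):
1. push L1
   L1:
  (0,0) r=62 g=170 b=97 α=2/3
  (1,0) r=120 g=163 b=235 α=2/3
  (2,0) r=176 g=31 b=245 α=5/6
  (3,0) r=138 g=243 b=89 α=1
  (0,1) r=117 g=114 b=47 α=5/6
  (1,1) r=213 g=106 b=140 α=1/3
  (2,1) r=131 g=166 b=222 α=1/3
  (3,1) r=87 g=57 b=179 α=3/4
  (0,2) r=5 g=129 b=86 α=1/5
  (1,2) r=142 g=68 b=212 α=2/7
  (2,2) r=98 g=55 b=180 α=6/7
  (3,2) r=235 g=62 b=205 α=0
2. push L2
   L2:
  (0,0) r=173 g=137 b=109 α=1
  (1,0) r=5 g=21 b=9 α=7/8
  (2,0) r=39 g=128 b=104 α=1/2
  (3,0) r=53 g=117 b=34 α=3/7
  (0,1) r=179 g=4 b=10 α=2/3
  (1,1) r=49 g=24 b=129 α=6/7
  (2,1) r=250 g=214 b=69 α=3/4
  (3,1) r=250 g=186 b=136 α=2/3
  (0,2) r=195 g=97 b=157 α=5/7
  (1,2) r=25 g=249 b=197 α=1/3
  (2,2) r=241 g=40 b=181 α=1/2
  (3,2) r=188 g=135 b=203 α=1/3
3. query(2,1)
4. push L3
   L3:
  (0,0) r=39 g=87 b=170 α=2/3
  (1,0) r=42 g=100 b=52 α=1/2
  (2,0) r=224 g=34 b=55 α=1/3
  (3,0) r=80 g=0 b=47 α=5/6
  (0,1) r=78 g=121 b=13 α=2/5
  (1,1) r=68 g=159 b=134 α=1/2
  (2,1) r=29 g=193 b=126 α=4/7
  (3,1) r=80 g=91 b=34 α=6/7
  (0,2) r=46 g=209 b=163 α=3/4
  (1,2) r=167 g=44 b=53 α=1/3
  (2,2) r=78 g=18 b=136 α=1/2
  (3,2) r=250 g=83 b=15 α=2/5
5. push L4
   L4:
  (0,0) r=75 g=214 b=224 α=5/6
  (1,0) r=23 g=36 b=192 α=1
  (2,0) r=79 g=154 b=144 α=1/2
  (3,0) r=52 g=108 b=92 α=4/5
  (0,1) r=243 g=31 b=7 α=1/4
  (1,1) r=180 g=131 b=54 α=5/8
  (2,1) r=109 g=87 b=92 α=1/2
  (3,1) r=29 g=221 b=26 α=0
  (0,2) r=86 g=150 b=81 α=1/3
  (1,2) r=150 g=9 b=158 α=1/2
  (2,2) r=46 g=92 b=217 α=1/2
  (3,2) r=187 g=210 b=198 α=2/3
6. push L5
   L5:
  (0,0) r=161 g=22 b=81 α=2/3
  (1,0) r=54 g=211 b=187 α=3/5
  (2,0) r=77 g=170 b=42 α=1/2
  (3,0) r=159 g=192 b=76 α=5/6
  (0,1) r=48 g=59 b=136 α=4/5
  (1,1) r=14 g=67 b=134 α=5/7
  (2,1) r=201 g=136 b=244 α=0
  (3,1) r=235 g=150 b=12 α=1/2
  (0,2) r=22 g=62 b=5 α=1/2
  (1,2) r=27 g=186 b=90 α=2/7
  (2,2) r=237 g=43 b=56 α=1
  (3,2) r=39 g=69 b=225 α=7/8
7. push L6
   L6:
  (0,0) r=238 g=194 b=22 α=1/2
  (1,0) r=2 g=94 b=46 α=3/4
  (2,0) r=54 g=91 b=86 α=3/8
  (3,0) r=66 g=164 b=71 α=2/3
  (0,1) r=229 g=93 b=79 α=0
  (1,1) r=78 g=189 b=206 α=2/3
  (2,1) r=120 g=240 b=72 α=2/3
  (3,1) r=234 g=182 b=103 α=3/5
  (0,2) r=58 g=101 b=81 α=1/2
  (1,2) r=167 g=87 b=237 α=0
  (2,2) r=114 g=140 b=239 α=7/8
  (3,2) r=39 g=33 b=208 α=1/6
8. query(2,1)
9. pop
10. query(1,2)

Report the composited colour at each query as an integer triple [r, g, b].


at x=2,y=1 over L1,L2:
+L1 (α=1/3) → [131/3, 166/3, 74]
+L2 (α=3/4) → [2381/12, 523/3, 281/4]
rounded: [198, 174, 70]

query (2,1) [L1,L2,L3,L4,L5,L6] — begin 0,0,0
L1 α=1/3: [131/3, 166/3, 74]
L2 α=3/4: [2381/12, 523/3, 281/4]
L3 α=4/7: [2845/28, 185, 2859/28]
L4 α=1/2: [5897/56, 136, 5435/56]
L5 α=0: [5897/56, 136, 5435/56]
L6 α=2/3: [19337/168, 616/3, 13499/168]
= [115, 205, 80]

query (1,2) [L1,L2,L3,L4,L5] — begin 0,0,0
L1 α=2/7: [284/7, 136/7, 424/7]
L2 α=1/3: [743/21, 2015/21, 2227/21]
L3 α=1/3: [4993/63, 4954/63, 5567/63]
L4 α=1/2: [14443/126, 5521/126, 15521/126]
L5 α=2/7: [79019/882, 74477/882, 100285/882]
rounded: [90, 84, 114]


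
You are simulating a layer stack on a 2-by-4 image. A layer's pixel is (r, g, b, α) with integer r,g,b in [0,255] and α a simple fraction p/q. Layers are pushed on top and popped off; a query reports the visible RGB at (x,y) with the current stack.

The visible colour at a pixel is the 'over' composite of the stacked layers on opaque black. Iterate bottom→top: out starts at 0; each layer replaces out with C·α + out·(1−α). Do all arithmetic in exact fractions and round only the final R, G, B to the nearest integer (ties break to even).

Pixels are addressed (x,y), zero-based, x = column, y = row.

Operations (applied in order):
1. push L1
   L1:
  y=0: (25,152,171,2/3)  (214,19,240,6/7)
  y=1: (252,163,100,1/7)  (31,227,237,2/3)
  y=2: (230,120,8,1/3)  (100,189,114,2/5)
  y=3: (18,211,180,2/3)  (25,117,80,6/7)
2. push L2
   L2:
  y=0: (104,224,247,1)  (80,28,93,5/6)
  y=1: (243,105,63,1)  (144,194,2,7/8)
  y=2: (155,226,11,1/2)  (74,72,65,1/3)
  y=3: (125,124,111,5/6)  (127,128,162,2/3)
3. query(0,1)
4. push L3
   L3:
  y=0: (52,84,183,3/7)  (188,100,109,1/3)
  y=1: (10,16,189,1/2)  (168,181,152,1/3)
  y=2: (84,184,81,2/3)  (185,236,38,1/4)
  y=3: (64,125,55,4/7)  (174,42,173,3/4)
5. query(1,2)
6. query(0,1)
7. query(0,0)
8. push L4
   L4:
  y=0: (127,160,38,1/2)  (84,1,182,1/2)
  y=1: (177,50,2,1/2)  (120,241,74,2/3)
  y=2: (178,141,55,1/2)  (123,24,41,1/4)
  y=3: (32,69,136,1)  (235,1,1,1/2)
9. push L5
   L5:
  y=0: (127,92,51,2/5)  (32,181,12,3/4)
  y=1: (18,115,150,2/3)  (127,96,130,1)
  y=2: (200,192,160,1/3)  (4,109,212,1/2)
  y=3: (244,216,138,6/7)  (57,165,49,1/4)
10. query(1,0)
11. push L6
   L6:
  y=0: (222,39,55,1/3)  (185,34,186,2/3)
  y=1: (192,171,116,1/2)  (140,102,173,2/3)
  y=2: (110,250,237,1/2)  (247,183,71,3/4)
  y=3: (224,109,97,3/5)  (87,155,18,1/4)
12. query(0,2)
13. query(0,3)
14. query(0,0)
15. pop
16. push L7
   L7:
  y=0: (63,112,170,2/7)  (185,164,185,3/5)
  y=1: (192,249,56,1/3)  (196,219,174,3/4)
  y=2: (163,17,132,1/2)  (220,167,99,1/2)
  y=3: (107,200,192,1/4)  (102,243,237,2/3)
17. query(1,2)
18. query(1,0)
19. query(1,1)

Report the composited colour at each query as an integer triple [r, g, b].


(0,1) stack=L1,L2; from [0,0,0]:
+L1 (α=1/7) → [36, 163/7, 100/7]
+L2 (α=1) → [243, 105, 63]
→ [243, 105, 63]

(1,2) stack=L1,L2,L3; from [0,0,0]:
+L1 (α=2/5) → [40, 378/5, 228/5]
+L2 (α=1/3) → [154/3, 372/5, 781/15]
+L3 (α=1/4) → [339/4, 574/5, 971/20]
rounded: [85, 115, 49]

at x=0,y=1 over L1,L2,L3:
+L1 (α=1/7) → [36, 163/7, 100/7]
+L2 (α=1) → [243, 105, 63]
+L3 (α=1/2) → [253/2, 121/2, 126]
= [126, 60, 126]

query (0,0) [L1,L2,L3] — begin 0,0,0
after L1 α=2/3: [50/3, 304/3, 114]
after L2 α=1: [104, 224, 247]
after L3 α=3/7: [572/7, 164, 1537/7]
rounded: [82, 164, 220]

(1,0) stack=L1,L2,L3,L4,L5; from [0,0,0]:
after L1 α=6/7: [1284/7, 114/7, 1440/7]
after L2 α=5/6: [2042/21, 547/21, 1565/14]
after L3 α=1/3: [8032/63, 3194/63, 776/7]
after L4 α=1/2: [6662/63, 3257/126, 1025/7]
after L5 α=3/4: [6355/126, 71675/504, 1277/28]
→ [50, 142, 46]

query (0,2) [L1,L2,L3,L4,L5,L6] — begin 0,0,0
L1 α=1/3: [230/3, 40, 8/3]
L2 α=1/2: [695/6, 133, 41/6]
L3 α=2/3: [1703/18, 167, 1013/18]
L4 α=1/2: [4907/36, 154, 2003/36]
L5 α=1/3: [8507/54, 500/3, 4883/54]
L6 α=1/2: [14447/108, 625/3, 17681/108]
rounded: [134, 208, 164]

at x=0,y=3 over L1,L2,L3,L4,L5,L6:
L1 α=2/3: [12, 422/3, 120]
L2 α=5/6: [637/6, 1141/9, 225/2]
L3 α=4/7: [1149/14, 2641/21, 1115/14]
L4 α=1: [32, 69, 136]
L5 α=6/7: [1496/7, 195, 964/7]
L6 α=3/5: [7696/35, 717/5, 793/7]
= [220, 143, 113]

at x=0,y=0 over L1,L2,L3,L4,L5,L6:
L1 α=2/3: [50/3, 304/3, 114]
L2 α=1: [104, 224, 247]
L3 α=3/7: [572/7, 164, 1537/7]
L4 α=1/2: [1461/14, 162, 1803/14]
L5 α=2/5: [7939/70, 134, 6837/70]
L6 α=1/3: [15709/105, 307/3, 8762/105]
rounded: [150, 102, 83]

(1,2) stack=L1,L2,L3,L4,L5,L7; from [0,0,0]:
L1 α=2/5: [40, 378/5, 228/5]
L2 α=1/3: [154/3, 372/5, 781/15]
L3 α=1/4: [339/4, 574/5, 971/20]
L4 α=1/4: [1509/16, 921/10, 3733/80]
L5 α=1/2: [1573/32, 2011/20, 20693/160]
L7 α=1/2: [8613/64, 5351/40, 36533/320]
= [135, 134, 114]

at x=1,y=0 over L1,L2,L3,L4,L5,L7:
after L1 α=6/7: [1284/7, 114/7, 1440/7]
after L2 α=5/6: [2042/21, 547/21, 1565/14]
after L3 α=1/3: [8032/63, 3194/63, 776/7]
after L4 α=1/2: [6662/63, 3257/126, 1025/7]
after L5 α=3/4: [6355/126, 71675/504, 1277/28]
after L7 α=3/5: [8264/63, 195659/1260, 9047/70]
→ [131, 155, 129]

at x=1,y=1 over L1,L2,L3,L4,L5,L7:
+L1 (α=2/3) → [62/3, 454/3, 158]
+L2 (α=7/8) → [1543/12, 566/3, 43/2]
+L3 (α=1/3) → [2551/18, 1675/9, 65]
+L4 (α=2/3) → [6871/54, 6013/27, 71]
+L5 (α=1) → [127, 96, 130]
+L7 (α=3/4) → [715/4, 753/4, 163]
rounded: [179, 188, 163]


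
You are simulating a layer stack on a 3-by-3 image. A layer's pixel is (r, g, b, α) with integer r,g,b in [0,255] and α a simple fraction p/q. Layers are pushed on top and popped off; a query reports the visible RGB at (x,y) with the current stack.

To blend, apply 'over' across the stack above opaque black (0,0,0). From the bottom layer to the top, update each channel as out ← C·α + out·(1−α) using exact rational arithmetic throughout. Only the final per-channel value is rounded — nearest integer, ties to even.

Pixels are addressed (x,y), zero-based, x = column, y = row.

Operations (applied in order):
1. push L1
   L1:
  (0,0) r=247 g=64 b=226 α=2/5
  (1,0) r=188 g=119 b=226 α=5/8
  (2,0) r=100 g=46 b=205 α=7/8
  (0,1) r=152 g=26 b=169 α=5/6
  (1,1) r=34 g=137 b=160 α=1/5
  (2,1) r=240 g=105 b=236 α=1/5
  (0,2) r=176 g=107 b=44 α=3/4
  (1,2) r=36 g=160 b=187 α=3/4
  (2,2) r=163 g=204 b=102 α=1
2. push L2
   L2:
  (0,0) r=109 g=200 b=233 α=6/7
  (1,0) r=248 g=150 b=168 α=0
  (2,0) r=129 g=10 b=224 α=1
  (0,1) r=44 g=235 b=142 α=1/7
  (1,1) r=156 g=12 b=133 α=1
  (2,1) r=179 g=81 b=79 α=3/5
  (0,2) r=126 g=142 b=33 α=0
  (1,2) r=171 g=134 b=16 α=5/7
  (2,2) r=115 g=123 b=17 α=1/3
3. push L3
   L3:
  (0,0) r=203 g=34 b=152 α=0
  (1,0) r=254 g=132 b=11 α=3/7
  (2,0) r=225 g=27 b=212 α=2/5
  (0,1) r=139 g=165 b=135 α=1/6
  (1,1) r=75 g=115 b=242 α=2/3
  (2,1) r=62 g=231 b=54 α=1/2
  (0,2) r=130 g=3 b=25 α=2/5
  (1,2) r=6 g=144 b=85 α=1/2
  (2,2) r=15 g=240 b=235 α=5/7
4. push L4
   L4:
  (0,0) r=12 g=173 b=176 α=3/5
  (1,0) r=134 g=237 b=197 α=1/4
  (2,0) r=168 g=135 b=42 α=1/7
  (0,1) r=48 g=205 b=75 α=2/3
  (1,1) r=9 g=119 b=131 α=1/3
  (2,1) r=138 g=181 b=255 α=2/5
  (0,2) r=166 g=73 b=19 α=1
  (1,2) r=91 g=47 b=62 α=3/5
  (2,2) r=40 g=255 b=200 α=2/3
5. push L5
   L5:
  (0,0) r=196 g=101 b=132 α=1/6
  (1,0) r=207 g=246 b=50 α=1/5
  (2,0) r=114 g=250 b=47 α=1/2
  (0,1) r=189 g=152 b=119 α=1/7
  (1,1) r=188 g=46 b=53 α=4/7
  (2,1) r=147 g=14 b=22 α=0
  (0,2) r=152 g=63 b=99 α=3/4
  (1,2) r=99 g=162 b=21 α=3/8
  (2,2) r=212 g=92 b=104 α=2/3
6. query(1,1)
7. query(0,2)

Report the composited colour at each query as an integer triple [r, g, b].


(1,1) stack=L1,L2,L3,L4,L5; from [0,0,0]:
+L1 (α=1/5) → [34/5, 137/5, 32]
+L2 (α=1) → [156, 12, 133]
+L3 (α=2/3) → [102, 242/3, 617/3]
+L4 (α=1/3) → [71, 841/9, 1627/9]
+L5 (α=4/7) → [965/7, 199/3, 2263/21]
→ [138, 66, 108]

(0,2) stack=L1,L2,L3,L4,L5; from [0,0,0]:
+L1 (α=3/4) → [132, 321/4, 33]
+L2 (α=0) → [132, 321/4, 33]
+L3 (α=2/5) → [656/5, 987/20, 149/5]
+L4 (α=1) → [166, 73, 19]
+L5 (α=3/4) → [311/2, 131/2, 79]
= [156, 66, 79]


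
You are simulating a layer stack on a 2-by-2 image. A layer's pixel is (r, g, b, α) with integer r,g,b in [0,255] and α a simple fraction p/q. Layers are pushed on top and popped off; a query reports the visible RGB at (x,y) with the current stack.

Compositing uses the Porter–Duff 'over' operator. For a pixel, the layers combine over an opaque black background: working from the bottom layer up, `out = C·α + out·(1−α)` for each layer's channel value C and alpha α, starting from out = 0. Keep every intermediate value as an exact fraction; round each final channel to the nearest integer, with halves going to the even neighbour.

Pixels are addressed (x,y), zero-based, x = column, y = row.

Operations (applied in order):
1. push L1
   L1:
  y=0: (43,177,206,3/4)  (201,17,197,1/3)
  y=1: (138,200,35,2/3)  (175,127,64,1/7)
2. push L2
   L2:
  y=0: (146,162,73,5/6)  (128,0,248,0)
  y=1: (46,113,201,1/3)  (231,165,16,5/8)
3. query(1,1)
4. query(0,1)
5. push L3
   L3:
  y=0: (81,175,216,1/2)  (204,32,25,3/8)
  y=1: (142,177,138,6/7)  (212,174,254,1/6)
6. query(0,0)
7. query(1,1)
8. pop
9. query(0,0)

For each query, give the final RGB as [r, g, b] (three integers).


at x=1,y=1 over L1,L2:
after L1 α=1/7: [25, 127/7, 64/7]
after L2 α=5/8: [615/4, 1539/14, 94/7]
= [154, 110, 13]

query (0,1) [L1,L2] — begin 0,0,0
L1 α=2/3: [92, 400/3, 70/3]
L2 α=1/3: [230/3, 1139/9, 743/9]
rounded: [77, 127, 83]

(0,0) stack=L1,L2,L3; from [0,0,0]:
after L1 α=3/4: [129/4, 531/4, 309/2]
after L2 α=5/6: [3049/24, 1257/8, 1039/12]
after L3 α=1/2: [4993/48, 2657/16, 3631/24]
→ [104, 166, 151]

(1,1) stack=L1,L2,L3; from [0,0,0]:
L1 α=1/7: [25, 127/7, 64/7]
L2 α=5/8: [615/4, 1539/14, 94/7]
L3 α=1/6: [3923/24, 3377/28, 1124/21]
rounded: [163, 121, 54]

at x=0,y=0 over L1,L2:
after L1 α=3/4: [129/4, 531/4, 309/2]
after L2 α=5/6: [3049/24, 1257/8, 1039/12]
rounded: [127, 157, 87]


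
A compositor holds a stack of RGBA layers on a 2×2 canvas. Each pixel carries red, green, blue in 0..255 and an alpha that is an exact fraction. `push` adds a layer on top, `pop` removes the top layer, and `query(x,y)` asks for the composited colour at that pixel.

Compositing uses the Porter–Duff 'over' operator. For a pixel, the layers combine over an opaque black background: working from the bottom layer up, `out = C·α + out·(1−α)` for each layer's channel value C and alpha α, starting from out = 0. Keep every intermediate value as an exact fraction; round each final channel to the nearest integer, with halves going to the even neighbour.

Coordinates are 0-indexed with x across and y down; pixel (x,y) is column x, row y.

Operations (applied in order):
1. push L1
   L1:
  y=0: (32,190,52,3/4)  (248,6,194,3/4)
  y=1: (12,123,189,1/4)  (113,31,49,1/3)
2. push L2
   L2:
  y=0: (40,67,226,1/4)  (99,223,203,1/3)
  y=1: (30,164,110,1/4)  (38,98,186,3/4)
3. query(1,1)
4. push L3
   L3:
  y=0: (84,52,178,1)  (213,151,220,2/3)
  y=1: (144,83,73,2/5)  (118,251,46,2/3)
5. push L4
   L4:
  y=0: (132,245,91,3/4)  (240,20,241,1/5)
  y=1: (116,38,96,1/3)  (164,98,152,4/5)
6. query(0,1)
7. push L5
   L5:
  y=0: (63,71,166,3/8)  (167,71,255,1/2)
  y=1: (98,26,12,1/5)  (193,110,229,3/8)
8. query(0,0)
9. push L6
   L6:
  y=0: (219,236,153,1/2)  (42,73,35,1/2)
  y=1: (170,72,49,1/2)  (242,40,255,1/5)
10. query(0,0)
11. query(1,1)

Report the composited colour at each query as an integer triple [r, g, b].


query (1,1) [L1,L2] — begin 0,0,0
L1 α=1/3: [113/3, 31/3, 49/3]
L2 α=3/4: [455/12, 913/12, 1723/12]
→ [38, 76, 144]

at x=0,y=1 over L1,L2,L3,L4:
+L1 (α=1/4) → [3, 123/4, 189/4]
+L2 (α=1/4) → [39/4, 1025/16, 1007/16]
+L3 (α=2/5) → [1269/20, 5731/80, 5357/80]
+L4 (α=1/3) → [2429/30, 2417/40, 9197/120]
= [81, 60, 77]

at x=0,y=0 over L1,L2,L3,L4,L5:
L1 α=3/4: [24, 285/2, 39]
L2 α=1/4: [28, 989/8, 343/4]
L3 α=1: [84, 52, 178]
L4 α=3/4: [120, 787/4, 451/4]
L5 α=3/8: [789/8, 4787/32, 4247/32]
→ [99, 150, 133]

at x=0,y=0 over L1,L2,L3,L4,L5,L6:
+L1 (α=3/4) → [24, 285/2, 39]
+L2 (α=1/4) → [28, 989/8, 343/4]
+L3 (α=1) → [84, 52, 178]
+L4 (α=3/4) → [120, 787/4, 451/4]
+L5 (α=3/8) → [789/8, 4787/32, 4247/32]
+L6 (α=1/2) → [2541/16, 12339/64, 9143/64]
→ [159, 193, 143]

(1,1) stack=L1,L2,L3,L4,L5,L6; from [0,0,0]:
after L1 α=1/3: [113/3, 31/3, 49/3]
after L2 α=3/4: [455/12, 913/12, 1723/12]
after L3 α=2/3: [3287/36, 6937/36, 2827/36]
after L4 α=4/5: [26903/180, 21049/180, 4943/36]
after L5 α=3/8: [47747/288, 32929/288, 49447/288]
after L6 α=1/5: [65171/360, 35809/360, 67807/360]
rounded: [181, 99, 188]


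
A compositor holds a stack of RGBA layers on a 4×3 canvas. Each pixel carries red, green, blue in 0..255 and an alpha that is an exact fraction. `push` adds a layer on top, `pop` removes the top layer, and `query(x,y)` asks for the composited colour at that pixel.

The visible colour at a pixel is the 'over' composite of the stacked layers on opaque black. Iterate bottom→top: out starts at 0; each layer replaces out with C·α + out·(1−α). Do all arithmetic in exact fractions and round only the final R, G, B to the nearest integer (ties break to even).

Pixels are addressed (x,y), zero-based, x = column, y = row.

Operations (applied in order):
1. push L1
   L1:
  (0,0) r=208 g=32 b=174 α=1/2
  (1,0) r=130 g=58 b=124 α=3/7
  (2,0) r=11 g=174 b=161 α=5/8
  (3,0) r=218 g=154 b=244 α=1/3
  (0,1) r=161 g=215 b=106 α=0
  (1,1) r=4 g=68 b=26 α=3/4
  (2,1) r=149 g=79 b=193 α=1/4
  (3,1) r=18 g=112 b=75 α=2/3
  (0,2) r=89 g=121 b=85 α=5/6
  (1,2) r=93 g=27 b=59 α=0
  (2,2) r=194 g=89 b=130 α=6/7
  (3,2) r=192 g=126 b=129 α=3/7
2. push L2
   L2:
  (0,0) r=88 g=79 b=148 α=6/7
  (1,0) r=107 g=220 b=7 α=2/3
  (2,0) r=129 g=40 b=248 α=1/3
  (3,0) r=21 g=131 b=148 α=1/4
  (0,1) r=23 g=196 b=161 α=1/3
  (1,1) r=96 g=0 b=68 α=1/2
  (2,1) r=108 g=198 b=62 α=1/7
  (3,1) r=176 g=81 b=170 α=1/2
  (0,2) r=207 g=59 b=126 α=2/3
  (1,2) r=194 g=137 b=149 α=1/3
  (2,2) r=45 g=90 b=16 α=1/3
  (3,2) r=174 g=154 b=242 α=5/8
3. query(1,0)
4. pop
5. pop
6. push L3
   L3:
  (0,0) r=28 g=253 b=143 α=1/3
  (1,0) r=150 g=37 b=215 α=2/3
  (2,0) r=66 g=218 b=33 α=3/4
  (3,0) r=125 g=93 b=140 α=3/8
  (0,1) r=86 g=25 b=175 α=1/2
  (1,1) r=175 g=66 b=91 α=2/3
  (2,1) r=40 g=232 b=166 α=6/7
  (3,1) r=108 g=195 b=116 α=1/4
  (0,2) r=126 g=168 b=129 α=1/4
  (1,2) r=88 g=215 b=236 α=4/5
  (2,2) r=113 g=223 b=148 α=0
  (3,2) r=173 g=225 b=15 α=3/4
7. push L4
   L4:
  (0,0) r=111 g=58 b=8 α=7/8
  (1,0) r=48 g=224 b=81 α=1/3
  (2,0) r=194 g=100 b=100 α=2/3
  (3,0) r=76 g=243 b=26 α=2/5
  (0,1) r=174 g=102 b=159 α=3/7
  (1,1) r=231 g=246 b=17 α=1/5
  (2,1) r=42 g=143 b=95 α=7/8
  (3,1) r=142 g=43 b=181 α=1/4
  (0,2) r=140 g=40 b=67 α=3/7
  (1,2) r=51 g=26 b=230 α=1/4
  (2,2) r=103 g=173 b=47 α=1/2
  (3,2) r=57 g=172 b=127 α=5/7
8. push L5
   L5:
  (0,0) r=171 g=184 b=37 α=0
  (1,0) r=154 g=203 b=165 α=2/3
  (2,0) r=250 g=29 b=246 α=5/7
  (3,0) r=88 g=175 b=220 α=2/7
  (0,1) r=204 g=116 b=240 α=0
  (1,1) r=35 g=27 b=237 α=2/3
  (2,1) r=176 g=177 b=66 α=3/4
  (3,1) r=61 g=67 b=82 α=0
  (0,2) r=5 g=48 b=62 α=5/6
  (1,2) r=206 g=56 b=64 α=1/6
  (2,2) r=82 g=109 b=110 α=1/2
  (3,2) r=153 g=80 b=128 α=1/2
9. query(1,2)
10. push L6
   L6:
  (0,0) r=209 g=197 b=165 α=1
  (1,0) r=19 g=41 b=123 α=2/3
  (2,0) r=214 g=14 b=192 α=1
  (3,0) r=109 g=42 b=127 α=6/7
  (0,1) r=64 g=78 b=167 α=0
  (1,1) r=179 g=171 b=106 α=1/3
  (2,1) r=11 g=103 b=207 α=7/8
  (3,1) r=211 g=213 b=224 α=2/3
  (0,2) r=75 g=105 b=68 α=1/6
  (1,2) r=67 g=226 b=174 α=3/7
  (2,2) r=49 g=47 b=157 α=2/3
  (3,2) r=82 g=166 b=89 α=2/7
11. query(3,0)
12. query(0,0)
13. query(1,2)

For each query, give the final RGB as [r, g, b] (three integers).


query (1,0) [L1,L2] — begin 0,0,0
+L1 (α=3/7) → [390/7, 174/7, 372/7]
+L2 (α=2/3) → [1888/21, 3254/21, 470/21]
→ [90, 155, 22]

at x=1,y=2 over L3,L4,L5:
+L3 (α=4/5) → [352/5, 172, 944/5]
+L4 (α=1/4) → [1311/20, 271/2, 1991/10]
+L5 (α=1/6) → [2135/24, 489/4, 2119/12]
rounded: [89, 122, 177]

at x=3,y=0 over L3,L4,L5,L6:
after L3 α=3/8: [375/8, 279/8, 105/2]
after L4 α=2/5: [2341/40, 945/8, 419/10]
after L5 α=2/7: [3749/56, 1075/8, 1299/14]
after L6 α=6/7: [40373/392, 3091/56, 11967/98]
→ [103, 55, 122]

query (0,0) [L3,L4,L5,L6] — begin 0,0,0
after L3 α=1/3: [28/3, 253/3, 143/3]
after L4 α=7/8: [2359/24, 1471/24, 311/24]
after L5 α=0: [2359/24, 1471/24, 311/24]
after L6 α=1: [209, 197, 165]
→ [209, 197, 165]

(1,2) stack=L3,L4,L5,L6; from [0,0,0]:
after L3 α=4/5: [352/5, 172, 944/5]
after L4 α=1/4: [1311/20, 271/2, 1991/10]
after L5 α=1/6: [2135/24, 489/4, 2119/12]
after L6 α=3/7: [3341/42, 1167/7, 3685/21]
= [80, 167, 175]


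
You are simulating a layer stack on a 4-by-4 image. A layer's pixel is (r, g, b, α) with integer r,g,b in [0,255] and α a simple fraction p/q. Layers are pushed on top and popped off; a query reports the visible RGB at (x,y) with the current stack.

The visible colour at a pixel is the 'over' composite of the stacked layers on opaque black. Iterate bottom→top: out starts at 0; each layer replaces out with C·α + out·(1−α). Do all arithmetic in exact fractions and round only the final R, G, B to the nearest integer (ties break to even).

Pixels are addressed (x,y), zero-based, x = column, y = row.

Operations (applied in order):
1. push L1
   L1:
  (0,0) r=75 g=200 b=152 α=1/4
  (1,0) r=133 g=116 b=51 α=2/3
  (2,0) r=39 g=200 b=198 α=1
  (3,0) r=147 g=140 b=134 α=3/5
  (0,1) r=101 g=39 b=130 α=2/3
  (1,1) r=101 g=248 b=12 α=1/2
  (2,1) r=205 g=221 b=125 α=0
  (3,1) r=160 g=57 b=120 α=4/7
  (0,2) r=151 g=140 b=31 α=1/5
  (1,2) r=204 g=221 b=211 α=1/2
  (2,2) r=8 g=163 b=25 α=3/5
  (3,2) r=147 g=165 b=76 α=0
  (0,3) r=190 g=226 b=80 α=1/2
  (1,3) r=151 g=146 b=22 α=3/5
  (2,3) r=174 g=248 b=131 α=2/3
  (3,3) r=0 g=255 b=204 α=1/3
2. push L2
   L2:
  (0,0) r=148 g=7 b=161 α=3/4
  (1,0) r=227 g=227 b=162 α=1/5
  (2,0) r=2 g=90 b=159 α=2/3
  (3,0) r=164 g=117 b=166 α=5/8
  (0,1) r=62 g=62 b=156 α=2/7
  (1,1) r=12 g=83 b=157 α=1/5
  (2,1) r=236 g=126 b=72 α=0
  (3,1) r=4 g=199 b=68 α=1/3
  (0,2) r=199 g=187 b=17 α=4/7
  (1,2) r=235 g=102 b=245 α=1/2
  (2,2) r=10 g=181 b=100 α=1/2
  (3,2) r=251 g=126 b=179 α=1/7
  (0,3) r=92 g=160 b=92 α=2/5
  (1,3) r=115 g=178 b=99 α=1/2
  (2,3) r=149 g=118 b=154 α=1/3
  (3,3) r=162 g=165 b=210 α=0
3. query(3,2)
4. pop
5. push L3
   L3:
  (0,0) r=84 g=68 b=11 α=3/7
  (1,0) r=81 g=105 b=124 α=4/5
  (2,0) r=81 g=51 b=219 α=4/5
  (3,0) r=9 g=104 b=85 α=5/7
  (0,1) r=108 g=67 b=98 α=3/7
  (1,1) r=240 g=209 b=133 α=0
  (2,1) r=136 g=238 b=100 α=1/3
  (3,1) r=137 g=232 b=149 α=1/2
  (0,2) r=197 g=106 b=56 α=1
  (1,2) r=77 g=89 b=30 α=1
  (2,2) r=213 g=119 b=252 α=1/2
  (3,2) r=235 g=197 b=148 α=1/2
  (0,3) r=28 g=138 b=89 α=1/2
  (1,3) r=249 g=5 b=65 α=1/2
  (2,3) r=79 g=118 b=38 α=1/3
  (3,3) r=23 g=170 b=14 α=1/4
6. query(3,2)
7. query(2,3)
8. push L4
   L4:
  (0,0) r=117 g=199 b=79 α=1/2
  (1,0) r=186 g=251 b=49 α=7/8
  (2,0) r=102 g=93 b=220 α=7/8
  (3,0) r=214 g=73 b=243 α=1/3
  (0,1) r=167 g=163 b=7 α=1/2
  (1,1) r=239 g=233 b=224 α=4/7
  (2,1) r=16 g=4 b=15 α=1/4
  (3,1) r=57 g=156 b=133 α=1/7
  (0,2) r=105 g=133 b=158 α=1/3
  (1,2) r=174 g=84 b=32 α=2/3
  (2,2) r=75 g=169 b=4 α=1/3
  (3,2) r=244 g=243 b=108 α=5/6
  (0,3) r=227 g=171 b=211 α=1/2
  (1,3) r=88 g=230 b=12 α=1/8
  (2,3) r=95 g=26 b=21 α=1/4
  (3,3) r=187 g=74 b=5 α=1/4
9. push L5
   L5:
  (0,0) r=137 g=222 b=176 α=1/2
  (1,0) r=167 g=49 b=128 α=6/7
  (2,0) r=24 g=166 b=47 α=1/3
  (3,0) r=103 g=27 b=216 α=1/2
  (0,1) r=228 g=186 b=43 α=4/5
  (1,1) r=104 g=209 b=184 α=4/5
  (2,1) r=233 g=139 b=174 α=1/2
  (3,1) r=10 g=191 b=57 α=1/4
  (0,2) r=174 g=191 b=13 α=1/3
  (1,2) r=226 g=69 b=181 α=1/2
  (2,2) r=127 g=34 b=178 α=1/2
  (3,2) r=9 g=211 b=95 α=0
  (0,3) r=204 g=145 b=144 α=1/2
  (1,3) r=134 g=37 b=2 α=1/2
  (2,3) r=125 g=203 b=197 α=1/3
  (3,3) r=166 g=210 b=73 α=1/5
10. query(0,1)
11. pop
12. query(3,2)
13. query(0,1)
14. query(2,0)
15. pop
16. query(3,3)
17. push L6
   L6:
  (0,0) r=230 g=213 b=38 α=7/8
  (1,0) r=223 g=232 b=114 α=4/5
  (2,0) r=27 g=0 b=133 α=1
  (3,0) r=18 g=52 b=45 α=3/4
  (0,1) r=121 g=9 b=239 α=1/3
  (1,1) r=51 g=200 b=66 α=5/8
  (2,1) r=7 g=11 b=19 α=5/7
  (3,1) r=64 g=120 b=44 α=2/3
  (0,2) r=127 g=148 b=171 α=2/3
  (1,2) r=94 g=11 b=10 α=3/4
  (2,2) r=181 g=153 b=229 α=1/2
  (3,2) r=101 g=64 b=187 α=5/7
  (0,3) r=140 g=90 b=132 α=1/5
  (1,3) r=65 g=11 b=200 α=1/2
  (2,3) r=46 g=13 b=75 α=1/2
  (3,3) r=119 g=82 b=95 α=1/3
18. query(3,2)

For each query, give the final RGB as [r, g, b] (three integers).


at x=3,y=2 over L1,L2:
after L1 α=0: [0, 0, 0]
after L2 α=1/7: [251/7, 18, 179/7]
rounded: [36, 18, 26]

(3,2) stack=L1,L3; from [0,0,0]:
L1 α=0: [0, 0, 0]
L3 α=1/2: [235/2, 197/2, 74]
→ [118, 98, 74]

at x=2,y=3 over L1,L3:
+L1 (α=2/3) → [116, 496/3, 262/3]
+L3 (α=1/3) → [311/3, 1346/9, 638/9]
rounded: [104, 150, 71]

(0,1) stack=L1,L3,L4,L5; from [0,0,0]:
after L1 α=2/3: [202/3, 26, 260/3]
after L3 α=3/7: [1780/21, 305/7, 1922/21]
after L4 α=1/2: [5287/42, 723/7, 2069/42]
after L5 α=4/5: [43591/210, 5931/35, 9293/210]
= [208, 169, 44]

at x=3,y=2 over L1,L3,L4:
+L1 (α=0) → [0, 0, 0]
+L3 (α=1/2) → [235/2, 197/2, 74]
+L4 (α=5/6) → [2675/12, 2627/12, 307/3]
rounded: [223, 219, 102]

at x=0,y=1 over L1,L3,L4:
L1 α=2/3: [202/3, 26, 260/3]
L3 α=3/7: [1780/21, 305/7, 1922/21]
L4 α=1/2: [5287/42, 723/7, 2069/42]
→ [126, 103, 49]

(2,0) stack=L1,L3,L4; from [0,0,0]:
+L1 (α=1) → [39, 200, 198]
+L3 (α=4/5) → [363/5, 404/5, 1074/5]
+L4 (α=7/8) → [3933/40, 3659/40, 4387/20]
→ [98, 91, 219]

at x=3,y=3 over L1,L3:
after L1 α=1/3: [0, 85, 68]
after L3 α=1/4: [23/4, 425/4, 109/2]
→ [6, 106, 54]

(3,2) stack=L1,L3,L6; from [0,0,0]:
after L1 α=0: [0, 0, 0]
after L3 α=1/2: [235/2, 197/2, 74]
after L6 α=5/7: [740/7, 517/7, 1083/7]
rounded: [106, 74, 155]


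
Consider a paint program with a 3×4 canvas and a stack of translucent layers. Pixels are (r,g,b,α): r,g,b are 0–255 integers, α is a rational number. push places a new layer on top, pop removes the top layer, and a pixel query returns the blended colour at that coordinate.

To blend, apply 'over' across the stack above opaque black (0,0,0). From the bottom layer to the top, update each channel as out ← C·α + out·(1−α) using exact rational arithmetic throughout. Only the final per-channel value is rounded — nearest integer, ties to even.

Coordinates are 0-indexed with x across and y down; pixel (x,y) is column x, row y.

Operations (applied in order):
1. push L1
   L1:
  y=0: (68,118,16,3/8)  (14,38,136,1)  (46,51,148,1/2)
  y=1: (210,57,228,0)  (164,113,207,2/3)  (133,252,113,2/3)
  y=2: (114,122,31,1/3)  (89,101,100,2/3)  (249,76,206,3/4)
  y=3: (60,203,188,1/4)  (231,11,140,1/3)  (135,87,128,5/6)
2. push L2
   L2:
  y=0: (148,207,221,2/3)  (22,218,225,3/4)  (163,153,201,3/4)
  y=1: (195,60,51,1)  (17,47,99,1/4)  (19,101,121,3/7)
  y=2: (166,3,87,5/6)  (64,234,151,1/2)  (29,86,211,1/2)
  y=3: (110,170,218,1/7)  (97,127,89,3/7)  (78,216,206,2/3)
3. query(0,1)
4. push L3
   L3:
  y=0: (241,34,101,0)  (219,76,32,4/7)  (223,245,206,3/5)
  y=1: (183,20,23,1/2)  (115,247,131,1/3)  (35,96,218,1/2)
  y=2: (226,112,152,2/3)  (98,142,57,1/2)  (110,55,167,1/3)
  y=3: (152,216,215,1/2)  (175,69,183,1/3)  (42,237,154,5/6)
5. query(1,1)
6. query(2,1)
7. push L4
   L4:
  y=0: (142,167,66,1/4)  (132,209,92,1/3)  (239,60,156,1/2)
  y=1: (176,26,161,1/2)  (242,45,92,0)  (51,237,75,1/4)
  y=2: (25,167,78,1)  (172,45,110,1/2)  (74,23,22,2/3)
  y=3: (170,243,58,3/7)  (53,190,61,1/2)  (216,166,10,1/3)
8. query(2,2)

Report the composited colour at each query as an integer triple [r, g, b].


(0,1) stack=L1,L2; from [0,0,0]:
after L1 α=0: [0, 0, 0]
after L2 α=1: [195, 60, 51]
→ [195, 60, 51]

(1,1) stack=L1,L2,L3; from [0,0,0]:
+L1 (α=2/3) → [328/3, 226/3, 138]
+L2 (α=1/4) → [345/4, 273/4, 513/4]
+L3 (α=1/3) → [575/6, 767/6, 775/6]
= [96, 128, 129]

(2,1) stack=L1,L2,L3; from [0,0,0]:
+L1 (α=2/3) → [266/3, 168, 226/3]
+L2 (α=3/7) → [1235/21, 975/7, 1993/21]
+L3 (α=1/2) → [985/21, 1647/14, 6571/42]
= [47, 118, 156]

at x=2,y=2 over L1,L2,L3,L4:
+L1 (α=3/4) → [747/4, 57, 309/2]
+L2 (α=1/2) → [863/8, 143/2, 731/4]
+L3 (α=1/3) → [1303/12, 66, 355/2]
+L4 (α=2/3) → [3079/36, 112/3, 443/6]
rounded: [86, 37, 74]


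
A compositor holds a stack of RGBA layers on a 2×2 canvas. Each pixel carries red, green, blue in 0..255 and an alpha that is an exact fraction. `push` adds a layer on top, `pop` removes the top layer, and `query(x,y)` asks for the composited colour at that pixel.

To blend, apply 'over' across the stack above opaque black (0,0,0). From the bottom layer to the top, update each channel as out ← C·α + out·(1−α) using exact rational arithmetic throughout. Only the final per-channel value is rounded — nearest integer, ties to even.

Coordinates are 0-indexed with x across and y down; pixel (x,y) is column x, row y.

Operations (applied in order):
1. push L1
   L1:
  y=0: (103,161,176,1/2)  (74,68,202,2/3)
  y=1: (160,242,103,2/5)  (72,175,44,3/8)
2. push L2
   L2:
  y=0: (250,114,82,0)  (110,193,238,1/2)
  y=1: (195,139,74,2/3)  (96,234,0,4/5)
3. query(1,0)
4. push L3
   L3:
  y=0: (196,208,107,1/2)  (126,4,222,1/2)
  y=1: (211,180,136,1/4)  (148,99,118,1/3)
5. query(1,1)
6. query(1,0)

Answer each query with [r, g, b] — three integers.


query (1,0) [L1,L2] — begin 0,0,0
L1 α=2/3: [148/3, 136/3, 404/3]
L2 α=1/2: [239/3, 715/6, 559/3]
→ [80, 119, 186]

at x=1,y=1 over L1,L2,L3:
L1 α=3/8: [27, 525/8, 33/2]
L2 α=4/5: [411/5, 8013/40, 33/10]
L3 α=1/3: [1562/15, 3331/20, 623/15]
→ [104, 167, 42]

(1,0) stack=L1,L2,L3; from [0,0,0]:
L1 α=2/3: [148/3, 136/3, 404/3]
L2 α=1/2: [239/3, 715/6, 559/3]
L3 α=1/2: [617/6, 739/12, 1225/6]
= [103, 62, 204]


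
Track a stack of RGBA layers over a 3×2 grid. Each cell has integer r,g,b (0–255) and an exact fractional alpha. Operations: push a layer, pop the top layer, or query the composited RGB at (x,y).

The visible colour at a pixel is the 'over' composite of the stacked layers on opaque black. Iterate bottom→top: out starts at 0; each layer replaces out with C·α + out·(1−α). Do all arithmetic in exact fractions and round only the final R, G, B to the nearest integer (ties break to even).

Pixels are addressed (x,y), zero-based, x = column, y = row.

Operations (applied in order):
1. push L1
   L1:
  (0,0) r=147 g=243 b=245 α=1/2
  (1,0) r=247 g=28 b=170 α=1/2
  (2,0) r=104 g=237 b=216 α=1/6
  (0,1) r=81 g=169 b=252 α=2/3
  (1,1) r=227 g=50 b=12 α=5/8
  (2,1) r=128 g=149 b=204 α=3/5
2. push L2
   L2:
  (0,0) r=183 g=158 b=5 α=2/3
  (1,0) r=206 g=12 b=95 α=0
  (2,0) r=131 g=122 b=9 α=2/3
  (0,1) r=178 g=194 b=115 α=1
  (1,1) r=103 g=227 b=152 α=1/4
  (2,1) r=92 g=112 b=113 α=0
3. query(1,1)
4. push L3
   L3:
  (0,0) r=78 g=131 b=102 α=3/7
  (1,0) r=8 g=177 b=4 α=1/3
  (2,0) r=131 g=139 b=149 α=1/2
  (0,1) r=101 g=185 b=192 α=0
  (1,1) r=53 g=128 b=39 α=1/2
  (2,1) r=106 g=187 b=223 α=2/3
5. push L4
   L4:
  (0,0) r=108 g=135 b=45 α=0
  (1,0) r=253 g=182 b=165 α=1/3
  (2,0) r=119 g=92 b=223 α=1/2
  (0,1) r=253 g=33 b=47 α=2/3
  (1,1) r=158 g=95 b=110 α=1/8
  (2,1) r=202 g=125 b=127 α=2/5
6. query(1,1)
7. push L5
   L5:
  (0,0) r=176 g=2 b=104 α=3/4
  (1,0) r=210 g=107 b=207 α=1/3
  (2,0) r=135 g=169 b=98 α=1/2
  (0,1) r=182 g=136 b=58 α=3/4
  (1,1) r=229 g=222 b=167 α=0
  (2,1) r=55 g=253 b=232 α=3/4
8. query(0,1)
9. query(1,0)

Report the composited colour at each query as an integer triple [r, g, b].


(1,1) stack=L1,L2; from [0,0,0]:
after L1 α=5/8: [1135/8, 125/4, 15/2]
after L2 α=1/4: [4229/32, 1283/16, 349/8]
→ [132, 80, 44]

(1,1) stack=L1,L2,L3,L4; from [0,0,0]:
after L1 α=5/8: [1135/8, 125/4, 15/2]
after L2 α=1/4: [4229/32, 1283/16, 349/8]
after L3 α=1/2: [5925/64, 3331/32, 661/16]
after L4 α=1/8: [51587/512, 26357/256, 6387/128]
= [101, 103, 50]

query (0,1) [L1,L2,L3,L4,L5] — begin 0,0,0
after L1 α=2/3: [54, 338/3, 168]
after L2 α=1: [178, 194, 115]
after L3 α=0: [178, 194, 115]
after L4 α=2/3: [228, 260/3, 209/3]
after L5 α=3/4: [387/2, 371/3, 731/12]
= [194, 124, 61]

(1,0) stack=L1,L2,L3,L4,L5; from [0,0,0]:
after L1 α=1/2: [247/2, 14, 85]
after L2 α=0: [247/2, 14, 85]
after L3 α=1/3: [85, 205/3, 58]
after L4 α=1/3: [141, 956/9, 281/3]
after L5 α=1/3: [164, 2875/27, 1183/9]
= [164, 106, 131]


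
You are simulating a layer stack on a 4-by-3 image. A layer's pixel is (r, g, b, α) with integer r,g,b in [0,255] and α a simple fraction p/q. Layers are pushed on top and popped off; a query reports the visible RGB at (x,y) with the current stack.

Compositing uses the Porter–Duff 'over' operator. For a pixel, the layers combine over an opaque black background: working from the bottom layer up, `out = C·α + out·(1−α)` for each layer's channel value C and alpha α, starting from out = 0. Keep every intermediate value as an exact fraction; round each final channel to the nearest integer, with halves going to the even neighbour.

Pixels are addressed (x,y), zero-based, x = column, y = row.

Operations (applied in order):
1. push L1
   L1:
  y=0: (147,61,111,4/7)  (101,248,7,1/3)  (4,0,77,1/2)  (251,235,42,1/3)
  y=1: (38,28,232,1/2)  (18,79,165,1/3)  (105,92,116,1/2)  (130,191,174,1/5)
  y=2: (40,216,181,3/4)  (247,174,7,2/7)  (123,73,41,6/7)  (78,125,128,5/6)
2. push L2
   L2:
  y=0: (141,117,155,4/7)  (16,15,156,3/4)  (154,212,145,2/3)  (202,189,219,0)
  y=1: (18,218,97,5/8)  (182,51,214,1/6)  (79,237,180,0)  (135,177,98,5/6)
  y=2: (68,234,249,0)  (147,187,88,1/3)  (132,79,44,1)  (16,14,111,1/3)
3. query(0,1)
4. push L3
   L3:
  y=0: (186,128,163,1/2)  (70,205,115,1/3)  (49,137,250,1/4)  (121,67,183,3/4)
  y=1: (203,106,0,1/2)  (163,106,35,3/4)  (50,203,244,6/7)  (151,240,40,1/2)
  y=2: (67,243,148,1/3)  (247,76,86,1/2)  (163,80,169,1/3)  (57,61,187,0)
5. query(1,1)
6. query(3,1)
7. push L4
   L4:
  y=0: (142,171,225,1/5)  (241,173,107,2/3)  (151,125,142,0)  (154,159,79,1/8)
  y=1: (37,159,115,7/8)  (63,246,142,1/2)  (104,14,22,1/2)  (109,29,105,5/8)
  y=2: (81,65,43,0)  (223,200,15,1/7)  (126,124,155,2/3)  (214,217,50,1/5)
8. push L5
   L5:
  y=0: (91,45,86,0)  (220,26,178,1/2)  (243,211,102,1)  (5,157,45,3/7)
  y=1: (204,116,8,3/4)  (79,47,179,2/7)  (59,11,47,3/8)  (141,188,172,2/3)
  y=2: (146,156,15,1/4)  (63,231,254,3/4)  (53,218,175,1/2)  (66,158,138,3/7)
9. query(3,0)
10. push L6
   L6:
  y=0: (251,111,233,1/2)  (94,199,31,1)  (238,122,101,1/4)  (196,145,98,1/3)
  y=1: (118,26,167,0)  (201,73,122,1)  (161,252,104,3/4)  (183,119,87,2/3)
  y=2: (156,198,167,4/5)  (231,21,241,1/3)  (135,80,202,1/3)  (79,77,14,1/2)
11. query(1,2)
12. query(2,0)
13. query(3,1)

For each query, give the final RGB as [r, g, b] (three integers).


(0,1) stack=L1,L2; from [0,0,0]:
+L1 (α=1/2) → [19, 14, 116]
+L2 (α=5/8) → [147/8, 283/2, 833/8]
→ [18, 142, 104]

at x=1,y=1 over L1,L2,L3:
L1 α=1/3: [6, 79/3, 55]
L2 α=1/6: [106/3, 274/9, 163/2]
L3 α=3/4: [1573/12, 784/9, 373/8]
= [131, 87, 47]

(3,1) stack=L1,L2,L3; from [0,0,0]:
+L1 (α=1/5) → [26, 191/5, 174/5]
+L2 (α=5/6) → [701/6, 2308/15, 1312/15]
+L3 (α=1/2) → [1607/12, 2954/15, 956/15]
= [134, 197, 64]

(3,0) stack=L1,L2,L3,L4,L5; from [0,0,0]:
L1 α=1/3: [251/3, 235/3, 14]
L2 α=0: [251/3, 235/3, 14]
L3 α=3/4: [335/3, 419/6, 563/4]
L4 α=1/8: [2807/24, 3887/48, 4257/32]
L5 α=3/7: [2897/42, 9539/84, 5337/56]
→ [69, 114, 95]

(1,2) stack=L1,L2,L3,L4,L5,L6; from [0,0,0]:
after L1 α=2/7: [494/7, 348/7, 2]
after L2 α=1/3: [2017/21, 2005/21, 92/3]
after L3 α=1/2: [3602/21, 3601/42, 175/3]
after L4 α=1/7: [8765/49, 5001/49, 365/7]
after L5 α=3/4: [9013/98, 19479/98, 5699/28]
after L6 α=1/3: [20332/147, 6836/49, 9073/42]
rounded: [138, 140, 216]

at x=2,y=0 over L1,L2,L3,L4,L5,L6:
after L1 α=1/2: [2, 0, 77/2]
after L2 α=2/3: [310/3, 424/3, 219/2]
after L3 α=1/4: [359/4, 561/4, 1157/8]
after L4 α=0: [359/4, 561/4, 1157/8]
after L5 α=1: [243, 211, 102]
after L6 α=1/4: [967/4, 755/4, 407/4]
rounded: [242, 189, 102]

at x=3,y=1 over L1,L2,L3,L4,L5,L6:
+L1 (α=1/5) → [26, 191/5, 174/5]
+L2 (α=5/6) → [701/6, 2308/15, 1312/15]
+L3 (α=1/2) → [1607/12, 2954/15, 956/15]
+L4 (α=5/8) → [3787/32, 3679/40, 3581/40]
+L5 (α=2/3) → [12811/96, 18719/120, 17341/120]
+L6 (α=2/3) → [47947/288, 47279/360, 38221/360]
= [166, 131, 106]


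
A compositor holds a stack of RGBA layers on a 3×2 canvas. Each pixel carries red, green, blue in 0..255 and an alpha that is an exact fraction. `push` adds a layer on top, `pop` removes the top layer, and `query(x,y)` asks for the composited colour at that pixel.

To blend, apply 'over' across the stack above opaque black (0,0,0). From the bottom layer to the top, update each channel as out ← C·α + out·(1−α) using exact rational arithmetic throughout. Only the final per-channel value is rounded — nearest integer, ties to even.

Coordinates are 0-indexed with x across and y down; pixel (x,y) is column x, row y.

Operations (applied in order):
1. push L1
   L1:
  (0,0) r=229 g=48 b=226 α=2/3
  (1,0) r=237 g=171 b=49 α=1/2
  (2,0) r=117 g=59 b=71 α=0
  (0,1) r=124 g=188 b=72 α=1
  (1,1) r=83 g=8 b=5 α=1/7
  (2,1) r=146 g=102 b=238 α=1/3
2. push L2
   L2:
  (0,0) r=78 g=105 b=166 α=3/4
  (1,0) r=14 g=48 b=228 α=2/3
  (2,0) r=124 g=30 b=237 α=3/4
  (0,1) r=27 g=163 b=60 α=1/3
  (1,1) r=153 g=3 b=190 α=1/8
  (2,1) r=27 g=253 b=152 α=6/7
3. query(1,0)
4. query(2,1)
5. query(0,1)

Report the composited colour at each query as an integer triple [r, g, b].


query (1,0) [L1,L2] — begin 0,0,0
L1 α=1/2: [237/2, 171/2, 49/2]
L2 α=2/3: [293/6, 121/2, 961/6]
→ [49, 60, 160]

at x=2,y=1 over L1,L2:
L1 α=1/3: [146/3, 34, 238/3]
L2 α=6/7: [632/21, 1552/7, 2974/21]
→ [30, 222, 142]

at x=0,y=1 over L1,L2:
L1 α=1: [124, 188, 72]
L2 α=1/3: [275/3, 539/3, 68]
= [92, 180, 68]
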